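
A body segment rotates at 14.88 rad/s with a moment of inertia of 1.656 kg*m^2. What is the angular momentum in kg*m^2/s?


L = I * omega
L = 1.656 * 14.88
L = 24.6413


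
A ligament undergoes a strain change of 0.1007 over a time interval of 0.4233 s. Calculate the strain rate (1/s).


strain_rate = delta_strain / delta_t
strain_rate = 0.1007 / 0.4233
strain_rate = 0.2379


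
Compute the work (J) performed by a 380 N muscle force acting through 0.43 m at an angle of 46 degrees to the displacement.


W = F * d * cos(theta)
theta = 46 deg = 0.8029 rad
cos(theta) = 0.6947
W = 380 * 0.43 * 0.6947
W = 113.5072


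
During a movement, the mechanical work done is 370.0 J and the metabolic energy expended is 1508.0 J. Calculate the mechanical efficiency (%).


eta = (W_mech / E_meta) * 100
eta = (370.0 / 1508.0) * 100
ratio = 0.2454
eta = 24.5358


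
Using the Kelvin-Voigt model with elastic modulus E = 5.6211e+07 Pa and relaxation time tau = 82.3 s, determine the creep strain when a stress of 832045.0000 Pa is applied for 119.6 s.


epsilon(t) = (sigma/E) * (1 - exp(-t/tau))
sigma/E = 832045.0000 / 5.6211e+07 = 0.0148
exp(-t/tau) = exp(-119.6 / 82.3) = 0.2338
epsilon = 0.0148 * (1 - 0.2338)
epsilon = 0.0113


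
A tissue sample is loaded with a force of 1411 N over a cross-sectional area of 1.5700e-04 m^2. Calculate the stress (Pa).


stress = F / A
stress = 1411 / 1.5700e-04
stress = 8.9873e+06


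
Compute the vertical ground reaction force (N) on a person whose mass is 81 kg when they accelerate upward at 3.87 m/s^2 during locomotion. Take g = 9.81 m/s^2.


GRF = m * (g + a)
GRF = 81 * (9.81 + 3.87)
GRF = 81 * 13.6800
GRF = 1108.0800


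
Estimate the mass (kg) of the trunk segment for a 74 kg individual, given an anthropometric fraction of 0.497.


m_segment = body_mass * fraction
m_segment = 74 * 0.497
m_segment = 36.7780


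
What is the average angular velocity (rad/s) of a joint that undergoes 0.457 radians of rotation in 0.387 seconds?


omega = delta_theta / delta_t
omega = 0.457 / 0.387
omega = 1.1809


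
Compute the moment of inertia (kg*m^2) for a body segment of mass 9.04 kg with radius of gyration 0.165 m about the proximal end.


I = m * k^2
I = 9.04 * 0.165^2
k^2 = 0.0272
I = 0.2461


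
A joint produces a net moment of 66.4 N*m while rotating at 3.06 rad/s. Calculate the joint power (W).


P = M * omega
P = 66.4 * 3.06
P = 203.1840


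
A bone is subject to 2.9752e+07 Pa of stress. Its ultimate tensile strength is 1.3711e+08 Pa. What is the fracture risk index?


FRI = applied / ultimate
FRI = 2.9752e+07 / 1.3711e+08
FRI = 0.2170


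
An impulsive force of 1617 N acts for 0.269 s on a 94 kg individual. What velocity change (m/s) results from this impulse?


J = F * dt = 1617 * 0.269 = 434.9730 N*s
delta_v = J / m
delta_v = 434.9730 / 94
delta_v = 4.6274


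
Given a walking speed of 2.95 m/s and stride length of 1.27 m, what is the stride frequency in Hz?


f = v / stride_length
f = 2.95 / 1.27
f = 2.3228


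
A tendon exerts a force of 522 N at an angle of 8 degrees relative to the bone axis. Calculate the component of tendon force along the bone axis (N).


F_eff = F_tendon * cos(theta)
theta = 8 deg = 0.1396 rad
cos(theta) = 0.9903
F_eff = 522 * 0.9903
F_eff = 516.9199


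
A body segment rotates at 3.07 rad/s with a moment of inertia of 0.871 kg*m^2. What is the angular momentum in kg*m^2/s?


L = I * omega
L = 0.871 * 3.07
L = 2.6740


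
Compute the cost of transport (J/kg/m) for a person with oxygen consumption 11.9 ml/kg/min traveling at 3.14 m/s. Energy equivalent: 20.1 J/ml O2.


Power per kg = VO2 * 20.1 / 60
Power per kg = 11.9 * 20.1 / 60 = 3.9865 W/kg
Cost = power_per_kg / speed
Cost = 3.9865 / 3.14
Cost = 1.2696


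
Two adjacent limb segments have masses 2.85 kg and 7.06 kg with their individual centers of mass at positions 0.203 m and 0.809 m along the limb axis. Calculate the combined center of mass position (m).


COM = (m1*x1 + m2*x2) / (m1 + m2)
COM = (2.85*0.203 + 7.06*0.809) / (2.85 + 7.06)
Numerator = 6.2901
Denominator = 9.9100
COM = 0.6347


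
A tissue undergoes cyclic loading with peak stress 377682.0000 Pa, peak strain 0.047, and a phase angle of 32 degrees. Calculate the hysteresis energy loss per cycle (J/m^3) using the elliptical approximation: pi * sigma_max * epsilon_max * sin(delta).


E_loss = pi * sigma_max * epsilon_max * sin(delta)
delta = 32 deg = 0.5585 rad
sin(delta) = 0.5299
E_loss = pi * 377682.0000 * 0.047 * 0.5299
E_loss = 29551.7855


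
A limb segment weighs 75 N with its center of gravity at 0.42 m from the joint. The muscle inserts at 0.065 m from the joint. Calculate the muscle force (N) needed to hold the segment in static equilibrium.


F_muscle = W * d_load / d_muscle
F_muscle = 75 * 0.42 / 0.065
Numerator = 31.5000
F_muscle = 484.6154


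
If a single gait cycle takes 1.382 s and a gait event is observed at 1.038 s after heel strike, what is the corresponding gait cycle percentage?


pct = (event_time / cycle_time) * 100
pct = (1.038 / 1.382) * 100
ratio = 0.7511
pct = 75.1085


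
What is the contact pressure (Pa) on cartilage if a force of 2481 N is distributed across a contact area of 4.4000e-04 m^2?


P = F / A
P = 2481 / 4.4000e-04
P = 5.6386e+06


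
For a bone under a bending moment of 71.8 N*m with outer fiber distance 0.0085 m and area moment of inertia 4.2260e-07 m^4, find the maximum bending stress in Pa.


sigma = M * c / I
sigma = 71.8 * 0.0085 / 4.2260e-07
M * c = 0.6103
sigma = 1.4442e+06


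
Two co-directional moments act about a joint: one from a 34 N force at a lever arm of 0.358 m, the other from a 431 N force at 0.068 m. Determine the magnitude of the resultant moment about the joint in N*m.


M = F1 * d1 + F2 * d2
M = 34 * 0.358 + 431 * 0.068
M = 12.1720 + 29.3080
M = 41.4800


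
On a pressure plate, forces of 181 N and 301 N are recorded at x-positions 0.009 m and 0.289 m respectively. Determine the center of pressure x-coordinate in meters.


COP_x = (F1*x1 + F2*x2) / (F1 + F2)
COP_x = (181*0.009 + 301*0.289) / (181 + 301)
Numerator = 88.6180
Denominator = 482
COP_x = 0.1839


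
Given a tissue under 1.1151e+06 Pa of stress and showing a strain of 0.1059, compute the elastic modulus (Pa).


E = stress / strain
E = 1.1151e+06 / 0.1059
E = 1.0530e+07


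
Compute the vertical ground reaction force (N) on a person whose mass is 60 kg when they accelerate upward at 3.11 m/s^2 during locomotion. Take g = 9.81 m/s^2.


GRF = m * (g + a)
GRF = 60 * (9.81 + 3.11)
GRF = 60 * 12.9200
GRF = 775.2000


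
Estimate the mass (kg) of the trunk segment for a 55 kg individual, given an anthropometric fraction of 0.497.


m_segment = body_mass * fraction
m_segment = 55 * 0.497
m_segment = 27.3350


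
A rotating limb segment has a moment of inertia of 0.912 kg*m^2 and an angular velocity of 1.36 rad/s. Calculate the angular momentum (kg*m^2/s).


L = I * omega
L = 0.912 * 1.36
L = 1.2403


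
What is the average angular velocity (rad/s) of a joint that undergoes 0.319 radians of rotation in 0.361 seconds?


omega = delta_theta / delta_t
omega = 0.319 / 0.361
omega = 0.8837


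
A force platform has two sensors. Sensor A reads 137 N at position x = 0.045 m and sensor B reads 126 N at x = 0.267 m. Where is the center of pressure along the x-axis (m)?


COP_x = (F1*x1 + F2*x2) / (F1 + F2)
COP_x = (137*0.045 + 126*0.267) / (137 + 126)
Numerator = 39.8070
Denominator = 263
COP_x = 0.1514


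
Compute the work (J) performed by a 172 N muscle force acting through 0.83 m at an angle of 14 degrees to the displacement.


W = F * d * cos(theta)
theta = 14 deg = 0.2443 rad
cos(theta) = 0.9703
W = 172 * 0.83 * 0.9703
W = 138.5194


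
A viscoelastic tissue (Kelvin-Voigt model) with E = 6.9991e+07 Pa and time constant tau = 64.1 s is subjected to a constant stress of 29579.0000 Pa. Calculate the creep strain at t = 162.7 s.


epsilon(t) = (sigma/E) * (1 - exp(-t/tau))
sigma/E = 29579.0000 / 6.9991e+07 = 4.2261e-04
exp(-t/tau) = exp(-162.7 / 64.1) = 0.0790
epsilon = 4.2261e-04 * (1 - 0.0790)
epsilon = 3.8922e-04


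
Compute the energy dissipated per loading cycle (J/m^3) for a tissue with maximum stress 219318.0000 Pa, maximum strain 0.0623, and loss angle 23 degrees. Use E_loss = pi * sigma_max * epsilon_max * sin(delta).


E_loss = pi * sigma_max * epsilon_max * sin(delta)
delta = 23 deg = 0.4014 rad
sin(delta) = 0.3907
E_loss = pi * 219318.0000 * 0.0623 * 0.3907
E_loss = 16772.2068


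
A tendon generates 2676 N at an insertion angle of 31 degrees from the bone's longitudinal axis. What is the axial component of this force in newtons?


F_eff = F_tendon * cos(theta)
theta = 31 deg = 0.5411 rad
cos(theta) = 0.8572
F_eff = 2676 * 0.8572
F_eff = 2293.7797


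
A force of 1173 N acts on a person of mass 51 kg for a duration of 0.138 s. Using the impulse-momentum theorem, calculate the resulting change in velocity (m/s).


J = F * dt = 1173 * 0.138 = 161.8740 N*s
delta_v = J / m
delta_v = 161.8740 / 51
delta_v = 3.1740


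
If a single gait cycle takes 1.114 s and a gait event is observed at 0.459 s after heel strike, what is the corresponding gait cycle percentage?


pct = (event_time / cycle_time) * 100
pct = (0.459 / 1.114) * 100
ratio = 0.4120
pct = 41.2029


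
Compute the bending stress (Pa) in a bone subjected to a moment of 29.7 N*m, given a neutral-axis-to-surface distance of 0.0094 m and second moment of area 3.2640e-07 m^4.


sigma = M * c / I
sigma = 29.7 * 0.0094 / 3.2640e-07
M * c = 0.2792
sigma = 855330.8824


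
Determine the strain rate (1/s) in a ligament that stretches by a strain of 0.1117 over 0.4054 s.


strain_rate = delta_strain / delta_t
strain_rate = 0.1117 / 0.4054
strain_rate = 0.2755


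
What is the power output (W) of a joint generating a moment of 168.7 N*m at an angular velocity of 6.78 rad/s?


P = M * omega
P = 168.7 * 6.78
P = 1143.7860


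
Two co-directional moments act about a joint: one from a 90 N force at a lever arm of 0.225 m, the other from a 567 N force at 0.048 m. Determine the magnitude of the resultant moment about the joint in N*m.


M = F1 * d1 + F2 * d2
M = 90 * 0.225 + 567 * 0.048
M = 20.2500 + 27.2160
M = 47.4660


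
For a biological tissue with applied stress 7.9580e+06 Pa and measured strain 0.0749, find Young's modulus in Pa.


E = stress / strain
E = 7.9580e+06 / 0.0749
E = 1.0625e+08


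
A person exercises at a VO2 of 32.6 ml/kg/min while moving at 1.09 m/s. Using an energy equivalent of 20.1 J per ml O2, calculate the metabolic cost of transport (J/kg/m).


Power per kg = VO2 * 20.1 / 60
Power per kg = 32.6 * 20.1 / 60 = 10.9210 W/kg
Cost = power_per_kg / speed
Cost = 10.9210 / 1.09
Cost = 10.0193


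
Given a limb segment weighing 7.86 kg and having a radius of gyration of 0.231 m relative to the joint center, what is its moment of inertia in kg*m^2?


I = m * k^2
I = 7.86 * 0.231^2
k^2 = 0.0534
I = 0.4194


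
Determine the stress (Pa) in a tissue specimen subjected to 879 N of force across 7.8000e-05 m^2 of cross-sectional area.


stress = F / A
stress = 879 / 7.8000e-05
stress = 1.1269e+07


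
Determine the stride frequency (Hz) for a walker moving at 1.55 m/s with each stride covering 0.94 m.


f = v / stride_length
f = 1.55 / 0.94
f = 1.6489


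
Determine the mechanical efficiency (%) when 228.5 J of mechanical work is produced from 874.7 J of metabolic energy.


eta = (W_mech / E_meta) * 100
eta = (228.5 / 874.7) * 100
ratio = 0.2612
eta = 26.1232


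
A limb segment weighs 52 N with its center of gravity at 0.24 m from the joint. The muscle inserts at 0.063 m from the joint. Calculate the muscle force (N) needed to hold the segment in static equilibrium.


F_muscle = W * d_load / d_muscle
F_muscle = 52 * 0.24 / 0.063
Numerator = 12.4800
F_muscle = 198.0952


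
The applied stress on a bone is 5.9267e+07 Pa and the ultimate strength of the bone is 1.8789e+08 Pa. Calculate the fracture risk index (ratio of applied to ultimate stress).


FRI = applied / ultimate
FRI = 5.9267e+07 / 1.8789e+08
FRI = 0.3154


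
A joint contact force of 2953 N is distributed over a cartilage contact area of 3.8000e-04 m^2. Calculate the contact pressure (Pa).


P = F / A
P = 2953 / 3.8000e-04
P = 7.7711e+06


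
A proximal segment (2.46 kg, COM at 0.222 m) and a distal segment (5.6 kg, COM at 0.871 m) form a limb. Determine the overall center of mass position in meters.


COM = (m1*x1 + m2*x2) / (m1 + m2)
COM = (2.46*0.222 + 5.6*0.871) / (2.46 + 5.6)
Numerator = 5.4237
Denominator = 8.0600
COM = 0.6729


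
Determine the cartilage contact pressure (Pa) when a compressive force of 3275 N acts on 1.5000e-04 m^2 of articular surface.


P = F / A
P = 3275 / 1.5000e-04
P = 2.1833e+07


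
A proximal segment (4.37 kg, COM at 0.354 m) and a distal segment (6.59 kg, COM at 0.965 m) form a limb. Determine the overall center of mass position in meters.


COM = (m1*x1 + m2*x2) / (m1 + m2)
COM = (4.37*0.354 + 6.59*0.965) / (4.37 + 6.59)
Numerator = 7.9063
Denominator = 10.9600
COM = 0.7214


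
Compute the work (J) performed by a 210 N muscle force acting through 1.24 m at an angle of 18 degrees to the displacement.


W = F * d * cos(theta)
theta = 18 deg = 0.3142 rad
cos(theta) = 0.9511
W = 210 * 1.24 * 0.9511
W = 247.6551


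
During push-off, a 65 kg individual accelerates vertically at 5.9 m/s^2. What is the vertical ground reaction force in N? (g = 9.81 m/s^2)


GRF = m * (g + a)
GRF = 65 * (9.81 + 5.9)
GRF = 65 * 15.7100
GRF = 1021.1500


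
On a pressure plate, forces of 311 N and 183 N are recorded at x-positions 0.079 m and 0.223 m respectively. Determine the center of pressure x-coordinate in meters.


COP_x = (F1*x1 + F2*x2) / (F1 + F2)
COP_x = (311*0.079 + 183*0.223) / (311 + 183)
Numerator = 65.3780
Denominator = 494
COP_x = 0.1323


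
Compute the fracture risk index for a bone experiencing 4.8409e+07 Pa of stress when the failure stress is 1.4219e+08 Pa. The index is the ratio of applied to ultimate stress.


FRI = applied / ultimate
FRI = 4.8409e+07 / 1.4219e+08
FRI = 0.3405


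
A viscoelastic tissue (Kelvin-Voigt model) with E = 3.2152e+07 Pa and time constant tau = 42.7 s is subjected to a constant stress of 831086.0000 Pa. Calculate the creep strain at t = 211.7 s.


epsilon(t) = (sigma/E) * (1 - exp(-t/tau))
sigma/E = 831086.0000 / 3.2152e+07 = 0.0258
exp(-t/tau) = exp(-211.7 / 42.7) = 0.0070
epsilon = 0.0258 * (1 - 0.0070)
epsilon = 0.0257


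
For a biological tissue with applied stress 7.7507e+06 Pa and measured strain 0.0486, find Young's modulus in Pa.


E = stress / strain
E = 7.7507e+06 / 0.0486
E = 1.5948e+08


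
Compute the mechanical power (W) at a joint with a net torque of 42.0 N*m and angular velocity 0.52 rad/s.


P = M * omega
P = 42.0 * 0.52
P = 21.8400


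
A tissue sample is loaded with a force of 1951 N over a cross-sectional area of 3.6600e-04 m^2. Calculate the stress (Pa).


stress = F / A
stress = 1951 / 3.6600e-04
stress = 5.3306e+06


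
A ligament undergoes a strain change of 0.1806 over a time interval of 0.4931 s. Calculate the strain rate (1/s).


strain_rate = delta_strain / delta_t
strain_rate = 0.1806 / 0.4931
strain_rate = 0.3663


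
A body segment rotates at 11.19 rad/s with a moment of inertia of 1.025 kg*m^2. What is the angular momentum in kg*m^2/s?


L = I * omega
L = 1.025 * 11.19
L = 11.4697


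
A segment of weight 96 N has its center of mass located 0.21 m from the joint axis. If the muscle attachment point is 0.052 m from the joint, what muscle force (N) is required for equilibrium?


F_muscle = W * d_load / d_muscle
F_muscle = 96 * 0.21 / 0.052
Numerator = 20.1600
F_muscle = 387.6923


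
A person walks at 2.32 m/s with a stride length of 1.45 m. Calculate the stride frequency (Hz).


f = v / stride_length
f = 2.32 / 1.45
f = 1.6000


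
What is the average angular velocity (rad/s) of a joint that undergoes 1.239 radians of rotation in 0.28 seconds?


omega = delta_theta / delta_t
omega = 1.239 / 0.28
omega = 4.4250


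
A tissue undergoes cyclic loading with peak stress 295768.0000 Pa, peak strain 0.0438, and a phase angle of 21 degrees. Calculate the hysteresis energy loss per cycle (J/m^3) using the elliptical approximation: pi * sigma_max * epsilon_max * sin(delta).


E_loss = pi * sigma_max * epsilon_max * sin(delta)
delta = 21 deg = 0.3665 rad
sin(delta) = 0.3584
E_loss = pi * 295768.0000 * 0.0438 * 0.3584
E_loss = 14584.9293


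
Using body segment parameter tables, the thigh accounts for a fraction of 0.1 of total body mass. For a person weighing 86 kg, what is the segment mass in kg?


m_segment = body_mass * fraction
m_segment = 86 * 0.1
m_segment = 8.6000


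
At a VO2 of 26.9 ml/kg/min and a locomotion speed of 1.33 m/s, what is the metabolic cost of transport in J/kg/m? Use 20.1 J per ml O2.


Power per kg = VO2 * 20.1 / 60
Power per kg = 26.9 * 20.1 / 60 = 9.0115 W/kg
Cost = power_per_kg / speed
Cost = 9.0115 / 1.33
Cost = 6.7756


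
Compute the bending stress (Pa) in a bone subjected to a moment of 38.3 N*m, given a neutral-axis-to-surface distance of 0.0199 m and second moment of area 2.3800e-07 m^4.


sigma = M * c / I
sigma = 38.3 * 0.0199 / 2.3800e-07
M * c = 0.7622
sigma = 3.2024e+06


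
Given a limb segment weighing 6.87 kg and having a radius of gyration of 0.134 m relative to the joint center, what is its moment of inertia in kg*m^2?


I = m * k^2
I = 6.87 * 0.134^2
k^2 = 0.0180
I = 0.1234


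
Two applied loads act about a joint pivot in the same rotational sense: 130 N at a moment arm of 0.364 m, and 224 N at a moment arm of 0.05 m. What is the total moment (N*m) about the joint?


M = F1 * d1 + F2 * d2
M = 130 * 0.364 + 224 * 0.05
M = 47.3200 + 11.2000
M = 58.5200


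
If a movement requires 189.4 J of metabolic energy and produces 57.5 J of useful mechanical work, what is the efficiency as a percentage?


eta = (W_mech / E_meta) * 100
eta = (57.5 / 189.4) * 100
ratio = 0.3036
eta = 30.3590


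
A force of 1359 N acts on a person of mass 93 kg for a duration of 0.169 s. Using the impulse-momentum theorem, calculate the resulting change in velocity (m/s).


J = F * dt = 1359 * 0.169 = 229.6710 N*s
delta_v = J / m
delta_v = 229.6710 / 93
delta_v = 2.4696


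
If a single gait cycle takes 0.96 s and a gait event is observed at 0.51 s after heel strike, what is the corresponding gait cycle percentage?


pct = (event_time / cycle_time) * 100
pct = (0.51 / 0.96) * 100
ratio = 0.5312
pct = 53.1250


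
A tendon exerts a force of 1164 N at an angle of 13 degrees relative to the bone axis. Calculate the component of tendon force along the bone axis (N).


F_eff = F_tendon * cos(theta)
theta = 13 deg = 0.2269 rad
cos(theta) = 0.9744
F_eff = 1164 * 0.9744
F_eff = 1134.1668


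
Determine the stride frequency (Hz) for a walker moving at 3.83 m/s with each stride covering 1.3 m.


f = v / stride_length
f = 3.83 / 1.3
f = 2.9462


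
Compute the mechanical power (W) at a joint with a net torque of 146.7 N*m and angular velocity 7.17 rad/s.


P = M * omega
P = 146.7 * 7.17
P = 1051.8390


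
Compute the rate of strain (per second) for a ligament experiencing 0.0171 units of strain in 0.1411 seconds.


strain_rate = delta_strain / delta_t
strain_rate = 0.0171 / 0.1411
strain_rate = 0.1212


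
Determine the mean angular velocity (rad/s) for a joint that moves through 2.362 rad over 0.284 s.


omega = delta_theta / delta_t
omega = 2.362 / 0.284
omega = 8.3169


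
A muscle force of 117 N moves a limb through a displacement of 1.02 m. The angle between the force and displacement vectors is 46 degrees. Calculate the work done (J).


W = F * d * cos(theta)
theta = 46 deg = 0.8029 rad
cos(theta) = 0.6947
W = 117 * 1.02 * 0.6947
W = 82.9005


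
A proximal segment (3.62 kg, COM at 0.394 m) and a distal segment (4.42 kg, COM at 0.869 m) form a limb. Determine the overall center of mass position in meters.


COM = (m1*x1 + m2*x2) / (m1 + m2)
COM = (3.62*0.394 + 4.42*0.869) / (3.62 + 4.42)
Numerator = 5.2673
Denominator = 8.0400
COM = 0.6551


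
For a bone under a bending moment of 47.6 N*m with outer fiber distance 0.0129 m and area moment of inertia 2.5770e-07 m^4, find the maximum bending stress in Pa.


sigma = M * c / I
sigma = 47.6 * 0.0129 / 2.5770e-07
M * c = 0.6140
sigma = 2.3828e+06


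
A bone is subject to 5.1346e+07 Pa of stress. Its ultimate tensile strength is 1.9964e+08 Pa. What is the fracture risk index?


FRI = applied / ultimate
FRI = 5.1346e+07 / 1.9964e+08
FRI = 0.2572


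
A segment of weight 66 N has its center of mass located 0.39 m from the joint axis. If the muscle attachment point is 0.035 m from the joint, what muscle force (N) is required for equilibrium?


F_muscle = W * d_load / d_muscle
F_muscle = 66 * 0.39 / 0.035
Numerator = 25.7400
F_muscle = 735.4286


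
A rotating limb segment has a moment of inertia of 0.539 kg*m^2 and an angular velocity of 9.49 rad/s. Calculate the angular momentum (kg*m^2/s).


L = I * omega
L = 0.539 * 9.49
L = 5.1151


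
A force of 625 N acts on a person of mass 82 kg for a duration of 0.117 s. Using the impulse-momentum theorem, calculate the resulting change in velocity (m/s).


J = F * dt = 625 * 0.117 = 73.1250 N*s
delta_v = J / m
delta_v = 73.1250 / 82
delta_v = 0.8918


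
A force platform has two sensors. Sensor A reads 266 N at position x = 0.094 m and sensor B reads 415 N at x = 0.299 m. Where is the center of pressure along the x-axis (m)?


COP_x = (F1*x1 + F2*x2) / (F1 + F2)
COP_x = (266*0.094 + 415*0.299) / (266 + 415)
Numerator = 149.0890
Denominator = 681
COP_x = 0.2189


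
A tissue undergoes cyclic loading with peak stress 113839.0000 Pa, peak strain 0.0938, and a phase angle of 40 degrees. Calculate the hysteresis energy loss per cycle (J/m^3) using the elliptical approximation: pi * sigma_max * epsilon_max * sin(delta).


E_loss = pi * sigma_max * epsilon_max * sin(delta)
delta = 40 deg = 0.6981 rad
sin(delta) = 0.6428
E_loss = pi * 113839.0000 * 0.0938 * 0.6428
E_loss = 21563.1041


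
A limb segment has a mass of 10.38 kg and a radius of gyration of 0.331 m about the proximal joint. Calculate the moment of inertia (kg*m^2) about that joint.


I = m * k^2
I = 10.38 * 0.331^2
k^2 = 0.1096
I = 1.1372


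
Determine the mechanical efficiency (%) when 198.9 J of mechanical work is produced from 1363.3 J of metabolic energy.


eta = (W_mech / E_meta) * 100
eta = (198.9 / 1363.3) * 100
ratio = 0.1459
eta = 14.5896


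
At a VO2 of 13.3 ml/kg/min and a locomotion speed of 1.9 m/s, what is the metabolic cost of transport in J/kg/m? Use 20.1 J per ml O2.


Power per kg = VO2 * 20.1 / 60
Power per kg = 13.3 * 20.1 / 60 = 4.4555 W/kg
Cost = power_per_kg / speed
Cost = 4.4555 / 1.9
Cost = 2.3450


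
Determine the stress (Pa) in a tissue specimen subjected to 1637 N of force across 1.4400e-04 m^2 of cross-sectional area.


stress = F / A
stress = 1637 / 1.4400e-04
stress = 1.1368e+07


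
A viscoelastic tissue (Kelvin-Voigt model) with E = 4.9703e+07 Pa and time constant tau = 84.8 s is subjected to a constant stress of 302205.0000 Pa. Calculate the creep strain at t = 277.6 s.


epsilon(t) = (sigma/E) * (1 - exp(-t/tau))
sigma/E = 302205.0000 / 4.9703e+07 = 0.0061
exp(-t/tau) = exp(-277.6 / 84.8) = 0.0379
epsilon = 0.0061 * (1 - 0.0379)
epsilon = 0.0058


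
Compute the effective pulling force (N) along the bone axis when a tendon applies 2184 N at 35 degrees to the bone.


F_eff = F_tendon * cos(theta)
theta = 35 deg = 0.6109 rad
cos(theta) = 0.8192
F_eff = 2184 * 0.8192
F_eff = 1789.0281


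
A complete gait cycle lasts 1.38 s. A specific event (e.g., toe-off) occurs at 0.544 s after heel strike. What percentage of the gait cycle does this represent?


pct = (event_time / cycle_time) * 100
pct = (0.544 / 1.38) * 100
ratio = 0.3942
pct = 39.4203


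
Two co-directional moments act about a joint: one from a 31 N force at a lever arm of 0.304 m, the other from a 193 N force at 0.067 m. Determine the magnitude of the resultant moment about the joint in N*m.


M = F1 * d1 + F2 * d2
M = 31 * 0.304 + 193 * 0.067
M = 9.4240 + 12.9310
M = 22.3550


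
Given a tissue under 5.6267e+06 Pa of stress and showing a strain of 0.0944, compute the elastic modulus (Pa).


E = stress / strain
E = 5.6267e+06 / 0.0944
E = 5.9605e+07


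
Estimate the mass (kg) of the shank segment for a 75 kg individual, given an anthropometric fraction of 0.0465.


m_segment = body_mass * fraction
m_segment = 75 * 0.0465
m_segment = 3.4875


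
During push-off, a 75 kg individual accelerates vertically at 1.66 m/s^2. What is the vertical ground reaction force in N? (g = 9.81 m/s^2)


GRF = m * (g + a)
GRF = 75 * (9.81 + 1.66)
GRF = 75 * 11.4700
GRF = 860.2500


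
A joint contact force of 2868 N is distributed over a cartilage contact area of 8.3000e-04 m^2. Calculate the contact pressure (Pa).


P = F / A
P = 2868 / 8.3000e-04
P = 3.4554e+06


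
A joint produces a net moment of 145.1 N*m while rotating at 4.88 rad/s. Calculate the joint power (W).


P = M * omega
P = 145.1 * 4.88
P = 708.0880


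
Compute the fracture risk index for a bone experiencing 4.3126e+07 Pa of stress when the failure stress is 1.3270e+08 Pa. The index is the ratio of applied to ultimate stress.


FRI = applied / ultimate
FRI = 4.3126e+07 / 1.3270e+08
FRI = 0.3250


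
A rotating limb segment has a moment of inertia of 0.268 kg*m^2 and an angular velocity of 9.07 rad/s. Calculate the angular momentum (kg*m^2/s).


L = I * omega
L = 0.268 * 9.07
L = 2.4308


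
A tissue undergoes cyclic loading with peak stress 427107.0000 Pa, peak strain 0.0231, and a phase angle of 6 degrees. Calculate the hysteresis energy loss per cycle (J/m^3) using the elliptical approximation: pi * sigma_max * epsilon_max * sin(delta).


E_loss = pi * sigma_max * epsilon_max * sin(delta)
delta = 6 deg = 0.1047 rad
sin(delta) = 0.1045
E_loss = pi * 427107.0000 * 0.0231 * 0.1045
E_loss = 3239.9112


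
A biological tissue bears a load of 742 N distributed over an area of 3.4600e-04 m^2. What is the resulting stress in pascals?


stress = F / A
stress = 742 / 3.4600e-04
stress = 2.1445e+06


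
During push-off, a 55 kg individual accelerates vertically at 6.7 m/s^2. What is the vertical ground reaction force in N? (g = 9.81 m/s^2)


GRF = m * (g + a)
GRF = 55 * (9.81 + 6.7)
GRF = 55 * 16.5100
GRF = 908.0500


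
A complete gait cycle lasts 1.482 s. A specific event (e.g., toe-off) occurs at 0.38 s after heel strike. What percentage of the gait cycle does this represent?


pct = (event_time / cycle_time) * 100
pct = (0.38 / 1.482) * 100
ratio = 0.2564
pct = 25.6410


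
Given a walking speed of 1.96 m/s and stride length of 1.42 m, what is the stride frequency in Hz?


f = v / stride_length
f = 1.96 / 1.42
f = 1.3803


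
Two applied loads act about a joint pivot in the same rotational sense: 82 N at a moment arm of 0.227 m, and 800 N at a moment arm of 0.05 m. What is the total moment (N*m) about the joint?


M = F1 * d1 + F2 * d2
M = 82 * 0.227 + 800 * 0.05
M = 18.6140 + 40.0000
M = 58.6140


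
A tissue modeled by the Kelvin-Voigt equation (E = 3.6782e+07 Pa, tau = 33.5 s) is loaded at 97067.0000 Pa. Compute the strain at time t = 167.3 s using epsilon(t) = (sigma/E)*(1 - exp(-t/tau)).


epsilon(t) = (sigma/E) * (1 - exp(-t/tau))
sigma/E = 97067.0000 / 3.6782e+07 = 0.0026
exp(-t/tau) = exp(-167.3 / 33.5) = 0.0068
epsilon = 0.0026 * (1 - 0.0068)
epsilon = 0.0026


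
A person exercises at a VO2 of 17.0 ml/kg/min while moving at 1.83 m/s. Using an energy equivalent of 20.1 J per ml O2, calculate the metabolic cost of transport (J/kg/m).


Power per kg = VO2 * 20.1 / 60
Power per kg = 17.0 * 20.1 / 60 = 5.6950 W/kg
Cost = power_per_kg / speed
Cost = 5.6950 / 1.83
Cost = 3.1120


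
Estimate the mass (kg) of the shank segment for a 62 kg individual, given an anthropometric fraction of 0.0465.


m_segment = body_mass * fraction
m_segment = 62 * 0.0465
m_segment = 2.8830


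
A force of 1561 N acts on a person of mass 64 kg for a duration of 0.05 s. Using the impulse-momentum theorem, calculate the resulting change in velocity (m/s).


J = F * dt = 1561 * 0.05 = 78.0500 N*s
delta_v = J / m
delta_v = 78.0500 / 64
delta_v = 1.2195


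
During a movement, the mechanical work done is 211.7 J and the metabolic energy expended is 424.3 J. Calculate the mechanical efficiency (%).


eta = (W_mech / E_meta) * 100
eta = (211.7 / 424.3) * 100
ratio = 0.4989
eta = 49.8939


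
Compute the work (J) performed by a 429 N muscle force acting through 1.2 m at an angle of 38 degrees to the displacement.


W = F * d * cos(theta)
theta = 38 deg = 0.6632 rad
cos(theta) = 0.7880
W = 429 * 1.2 * 0.7880
W = 405.6679


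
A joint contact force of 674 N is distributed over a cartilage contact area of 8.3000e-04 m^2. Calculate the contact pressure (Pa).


P = F / A
P = 674 / 8.3000e-04
P = 812048.1928


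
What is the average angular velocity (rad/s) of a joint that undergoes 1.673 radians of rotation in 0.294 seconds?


omega = delta_theta / delta_t
omega = 1.673 / 0.294
omega = 5.6905


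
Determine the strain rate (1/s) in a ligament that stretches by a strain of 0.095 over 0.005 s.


strain_rate = delta_strain / delta_t
strain_rate = 0.095 / 0.005
strain_rate = 19.0000


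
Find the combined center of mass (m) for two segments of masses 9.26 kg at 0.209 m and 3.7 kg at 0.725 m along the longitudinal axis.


COM = (m1*x1 + m2*x2) / (m1 + m2)
COM = (9.26*0.209 + 3.7*0.725) / (9.26 + 3.7)
Numerator = 4.6178
Denominator = 12.9600
COM = 0.3563


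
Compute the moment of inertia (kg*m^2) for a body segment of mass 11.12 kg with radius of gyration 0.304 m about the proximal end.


I = m * k^2
I = 11.12 * 0.304^2
k^2 = 0.0924
I = 1.0277


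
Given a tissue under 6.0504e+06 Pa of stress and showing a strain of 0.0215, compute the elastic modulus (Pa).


E = stress / strain
E = 6.0504e+06 / 0.0215
E = 2.8141e+08


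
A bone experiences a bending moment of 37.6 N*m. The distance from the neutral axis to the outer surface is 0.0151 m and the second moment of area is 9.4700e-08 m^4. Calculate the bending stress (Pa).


sigma = M * c / I
sigma = 37.6 * 0.0151 / 9.4700e-08
M * c = 0.5678
sigma = 5.9954e+06


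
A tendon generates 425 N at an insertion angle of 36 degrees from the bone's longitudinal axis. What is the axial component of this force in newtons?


F_eff = F_tendon * cos(theta)
theta = 36 deg = 0.6283 rad
cos(theta) = 0.8090
F_eff = 425 * 0.8090
F_eff = 343.8322


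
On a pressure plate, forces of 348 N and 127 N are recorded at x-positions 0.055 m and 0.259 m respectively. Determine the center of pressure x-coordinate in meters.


COP_x = (F1*x1 + F2*x2) / (F1 + F2)
COP_x = (348*0.055 + 127*0.259) / (348 + 127)
Numerator = 52.0330
Denominator = 475
COP_x = 0.1095


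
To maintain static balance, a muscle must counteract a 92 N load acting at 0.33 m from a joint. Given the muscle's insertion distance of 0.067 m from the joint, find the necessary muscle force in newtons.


F_muscle = W * d_load / d_muscle
F_muscle = 92 * 0.33 / 0.067
Numerator = 30.3600
F_muscle = 453.1343


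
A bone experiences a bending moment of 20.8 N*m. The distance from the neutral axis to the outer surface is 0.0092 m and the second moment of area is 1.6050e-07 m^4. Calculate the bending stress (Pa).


sigma = M * c / I
sigma = 20.8 * 0.0092 / 1.6050e-07
M * c = 0.1914
sigma = 1.1923e+06


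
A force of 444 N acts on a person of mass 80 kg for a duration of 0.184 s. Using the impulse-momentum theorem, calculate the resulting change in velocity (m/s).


J = F * dt = 444 * 0.184 = 81.6960 N*s
delta_v = J / m
delta_v = 81.6960 / 80
delta_v = 1.0212


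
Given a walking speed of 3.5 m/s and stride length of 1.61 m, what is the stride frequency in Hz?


f = v / stride_length
f = 3.5 / 1.61
f = 2.1739


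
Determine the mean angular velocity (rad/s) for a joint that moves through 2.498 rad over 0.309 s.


omega = delta_theta / delta_t
omega = 2.498 / 0.309
omega = 8.0841


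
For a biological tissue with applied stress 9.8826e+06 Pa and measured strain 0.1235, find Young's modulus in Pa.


E = stress / strain
E = 9.8826e+06 / 0.1235
E = 8.0021e+07


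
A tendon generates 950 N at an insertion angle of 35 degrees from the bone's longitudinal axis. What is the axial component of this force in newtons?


F_eff = F_tendon * cos(theta)
theta = 35 deg = 0.6109 rad
cos(theta) = 0.8192
F_eff = 950 * 0.8192
F_eff = 778.1944


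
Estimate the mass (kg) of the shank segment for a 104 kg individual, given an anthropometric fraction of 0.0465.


m_segment = body_mass * fraction
m_segment = 104 * 0.0465
m_segment = 4.8360


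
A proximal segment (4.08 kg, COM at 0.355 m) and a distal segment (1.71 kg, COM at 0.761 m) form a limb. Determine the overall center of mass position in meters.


COM = (m1*x1 + m2*x2) / (m1 + m2)
COM = (4.08*0.355 + 1.71*0.761) / (4.08 + 1.71)
Numerator = 2.7497
Denominator = 5.7900
COM = 0.4749


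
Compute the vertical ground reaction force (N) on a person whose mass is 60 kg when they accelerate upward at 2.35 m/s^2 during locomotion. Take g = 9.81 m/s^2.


GRF = m * (g + a)
GRF = 60 * (9.81 + 2.35)
GRF = 60 * 12.1600
GRF = 729.6000


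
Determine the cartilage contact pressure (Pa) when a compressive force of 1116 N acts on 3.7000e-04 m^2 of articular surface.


P = F / A
P = 1116 / 3.7000e-04
P = 3.0162e+06


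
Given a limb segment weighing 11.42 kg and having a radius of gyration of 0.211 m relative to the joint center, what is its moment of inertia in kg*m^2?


I = m * k^2
I = 11.42 * 0.211^2
k^2 = 0.0445
I = 0.5084


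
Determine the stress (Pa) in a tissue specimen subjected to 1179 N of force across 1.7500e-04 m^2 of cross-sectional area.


stress = F / A
stress = 1179 / 1.7500e-04
stress = 6.7371e+06


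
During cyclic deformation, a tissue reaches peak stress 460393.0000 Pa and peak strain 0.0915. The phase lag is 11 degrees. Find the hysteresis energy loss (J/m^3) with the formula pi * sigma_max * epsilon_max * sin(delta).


E_loss = pi * sigma_max * epsilon_max * sin(delta)
delta = 11 deg = 0.1920 rad
sin(delta) = 0.1908
E_loss = pi * 460393.0000 * 0.0915 * 0.1908
E_loss = 25252.1595


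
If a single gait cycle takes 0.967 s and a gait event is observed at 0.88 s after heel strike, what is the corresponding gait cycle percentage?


pct = (event_time / cycle_time) * 100
pct = (0.88 / 0.967) * 100
ratio = 0.9100
pct = 91.0031


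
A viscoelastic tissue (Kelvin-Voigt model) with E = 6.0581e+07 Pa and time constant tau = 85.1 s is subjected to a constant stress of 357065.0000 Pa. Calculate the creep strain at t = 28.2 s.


epsilon(t) = (sigma/E) * (1 - exp(-t/tau))
sigma/E = 357065.0000 / 6.0581e+07 = 0.0059
exp(-t/tau) = exp(-28.2 / 85.1) = 0.7179
epsilon = 0.0059 * (1 - 0.7179)
epsilon = 0.0017


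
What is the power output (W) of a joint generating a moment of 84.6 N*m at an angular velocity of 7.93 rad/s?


P = M * omega
P = 84.6 * 7.93
P = 670.8780


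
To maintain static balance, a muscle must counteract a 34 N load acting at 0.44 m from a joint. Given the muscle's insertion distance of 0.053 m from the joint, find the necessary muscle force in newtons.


F_muscle = W * d_load / d_muscle
F_muscle = 34 * 0.44 / 0.053
Numerator = 14.9600
F_muscle = 282.2642


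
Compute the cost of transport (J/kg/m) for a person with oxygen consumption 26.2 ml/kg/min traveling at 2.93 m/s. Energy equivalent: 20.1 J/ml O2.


Power per kg = VO2 * 20.1 / 60
Power per kg = 26.2 * 20.1 / 60 = 8.7770 W/kg
Cost = power_per_kg / speed
Cost = 8.7770 / 2.93
Cost = 2.9956


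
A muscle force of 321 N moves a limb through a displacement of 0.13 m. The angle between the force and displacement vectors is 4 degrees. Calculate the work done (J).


W = F * d * cos(theta)
theta = 4 deg = 0.0698 rad
cos(theta) = 0.9976
W = 321 * 0.13 * 0.9976
W = 41.6283


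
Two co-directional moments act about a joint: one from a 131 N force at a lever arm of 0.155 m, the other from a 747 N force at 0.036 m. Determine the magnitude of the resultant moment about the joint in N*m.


M = F1 * d1 + F2 * d2
M = 131 * 0.155 + 747 * 0.036
M = 20.3050 + 26.8920
M = 47.1970


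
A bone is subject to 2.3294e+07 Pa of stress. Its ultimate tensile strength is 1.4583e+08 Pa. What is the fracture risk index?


FRI = applied / ultimate
FRI = 2.3294e+07 / 1.4583e+08
FRI = 0.1597


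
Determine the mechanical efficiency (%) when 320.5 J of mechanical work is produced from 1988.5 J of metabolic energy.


eta = (W_mech / E_meta) * 100
eta = (320.5 / 1988.5) * 100
ratio = 0.1612
eta = 16.1177


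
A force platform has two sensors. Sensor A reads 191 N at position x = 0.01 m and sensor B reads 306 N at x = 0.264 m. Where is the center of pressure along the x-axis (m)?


COP_x = (F1*x1 + F2*x2) / (F1 + F2)
COP_x = (191*0.01 + 306*0.264) / (191 + 306)
Numerator = 82.6940
Denominator = 497
COP_x = 0.1664


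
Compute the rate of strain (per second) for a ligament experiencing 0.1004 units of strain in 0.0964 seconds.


strain_rate = delta_strain / delta_t
strain_rate = 0.1004 / 0.0964
strain_rate = 1.0415


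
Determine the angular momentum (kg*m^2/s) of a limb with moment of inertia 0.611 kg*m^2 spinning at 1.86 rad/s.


L = I * omega
L = 0.611 * 1.86
L = 1.1365


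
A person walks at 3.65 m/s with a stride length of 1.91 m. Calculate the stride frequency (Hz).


f = v / stride_length
f = 3.65 / 1.91
f = 1.9110


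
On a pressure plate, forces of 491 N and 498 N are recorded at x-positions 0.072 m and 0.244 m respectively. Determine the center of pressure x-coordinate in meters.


COP_x = (F1*x1 + F2*x2) / (F1 + F2)
COP_x = (491*0.072 + 498*0.244) / (491 + 498)
Numerator = 156.8640
Denominator = 989
COP_x = 0.1586


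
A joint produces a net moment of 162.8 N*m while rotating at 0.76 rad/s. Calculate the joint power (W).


P = M * omega
P = 162.8 * 0.76
P = 123.7280


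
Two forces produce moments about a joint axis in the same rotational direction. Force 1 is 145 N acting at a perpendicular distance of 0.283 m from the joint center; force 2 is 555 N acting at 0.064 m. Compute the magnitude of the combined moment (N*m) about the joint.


M = F1 * d1 + F2 * d2
M = 145 * 0.283 + 555 * 0.064
M = 41.0350 + 35.5200
M = 76.5550


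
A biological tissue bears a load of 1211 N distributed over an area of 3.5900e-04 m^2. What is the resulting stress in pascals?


stress = F / A
stress = 1211 / 3.5900e-04
stress = 3.3733e+06


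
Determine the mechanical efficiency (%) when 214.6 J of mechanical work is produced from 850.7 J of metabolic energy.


eta = (W_mech / E_meta) * 100
eta = (214.6 / 850.7) * 100
ratio = 0.2523
eta = 25.2263


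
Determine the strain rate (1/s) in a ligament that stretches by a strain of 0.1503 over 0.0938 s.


strain_rate = delta_strain / delta_t
strain_rate = 0.1503 / 0.0938
strain_rate = 1.6023


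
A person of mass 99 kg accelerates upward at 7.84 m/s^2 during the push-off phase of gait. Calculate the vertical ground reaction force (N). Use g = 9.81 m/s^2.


GRF = m * (g + a)
GRF = 99 * (9.81 + 7.84)
GRF = 99 * 17.6500
GRF = 1747.3500


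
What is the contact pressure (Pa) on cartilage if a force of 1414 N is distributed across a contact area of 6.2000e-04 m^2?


P = F / A
P = 1414 / 6.2000e-04
P = 2.2806e+06
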